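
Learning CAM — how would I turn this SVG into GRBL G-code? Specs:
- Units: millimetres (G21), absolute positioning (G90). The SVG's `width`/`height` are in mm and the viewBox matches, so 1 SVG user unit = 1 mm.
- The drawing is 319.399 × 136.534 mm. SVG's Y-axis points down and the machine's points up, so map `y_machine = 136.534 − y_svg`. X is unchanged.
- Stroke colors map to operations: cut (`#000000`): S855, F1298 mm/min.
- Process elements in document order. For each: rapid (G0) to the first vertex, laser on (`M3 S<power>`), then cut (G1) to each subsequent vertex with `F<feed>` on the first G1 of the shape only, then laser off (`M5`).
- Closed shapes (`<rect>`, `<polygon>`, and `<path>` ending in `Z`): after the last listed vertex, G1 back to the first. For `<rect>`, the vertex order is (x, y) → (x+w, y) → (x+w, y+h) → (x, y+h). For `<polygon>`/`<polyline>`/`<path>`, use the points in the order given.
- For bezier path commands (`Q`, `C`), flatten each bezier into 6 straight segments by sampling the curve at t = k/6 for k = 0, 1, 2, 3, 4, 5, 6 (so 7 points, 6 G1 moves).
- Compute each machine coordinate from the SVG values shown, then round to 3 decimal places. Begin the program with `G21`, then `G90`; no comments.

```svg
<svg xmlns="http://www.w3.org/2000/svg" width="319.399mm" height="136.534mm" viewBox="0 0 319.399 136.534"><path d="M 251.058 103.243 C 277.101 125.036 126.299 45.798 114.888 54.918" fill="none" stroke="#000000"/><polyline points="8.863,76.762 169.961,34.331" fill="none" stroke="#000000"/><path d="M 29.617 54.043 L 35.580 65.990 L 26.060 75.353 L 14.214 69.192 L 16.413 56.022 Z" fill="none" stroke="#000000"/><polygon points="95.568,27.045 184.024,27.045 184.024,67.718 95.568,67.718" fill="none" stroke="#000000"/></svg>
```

1 u = 1 mm; y_m = 136.534 − y.

[1] `<path>` cubic bezier, #000000→cut S855 F1298: (251.058,33.291) → (250.806,29.937) → (229.865,38.161) → (197.018,52.701) → (161.050,68.298) → (130.745,79.690) → (114.888,81.616)

[2] `<polyline>` line segment, #000000→cut S855 F1298: (8.863,59.772) → (169.961,102.203)

[3] `<path>` regular polygon, #000000→cut S855 F1298: (29.617,82.491) → (35.580,70.544) → (26.060,61.181) → (14.214,67.342) → (16.413,80.512) → (29.617,82.491) (closed)

[4] `<polygon>` rectangle, #000000→cut S855 F1298: (95.568,109.489) → (184.024,109.489) → (184.024,68.816) → (95.568,68.816) → (95.568,109.489) (closed)

G21
G90
G0 X251.058 Y33.291
M3 S855
G1 X250.806 Y29.937 F1298
G1 X229.865 Y38.161
G1 X197.018 Y52.701
G1 X161.050 Y68.298
G1 X130.745 Y79.690
G1 X114.888 Y81.616
M5
G0 X8.863 Y59.772
M3 S855
G1 X169.961 Y102.203 F1298
M5
G0 X29.617 Y82.491
M3 S855
G1 X35.580 Y70.544 F1298
G1 X26.060 Y61.181
G1 X14.214 Y67.342
G1 X16.413 Y80.512
G1 X29.617 Y82.491
M5
G0 X95.568 Y109.489
M3 S855
G1 X184.024 Y109.489 F1298
G1 X184.024 Y68.816
G1 X95.568 Y68.816
G1 X95.568 Y109.489
M5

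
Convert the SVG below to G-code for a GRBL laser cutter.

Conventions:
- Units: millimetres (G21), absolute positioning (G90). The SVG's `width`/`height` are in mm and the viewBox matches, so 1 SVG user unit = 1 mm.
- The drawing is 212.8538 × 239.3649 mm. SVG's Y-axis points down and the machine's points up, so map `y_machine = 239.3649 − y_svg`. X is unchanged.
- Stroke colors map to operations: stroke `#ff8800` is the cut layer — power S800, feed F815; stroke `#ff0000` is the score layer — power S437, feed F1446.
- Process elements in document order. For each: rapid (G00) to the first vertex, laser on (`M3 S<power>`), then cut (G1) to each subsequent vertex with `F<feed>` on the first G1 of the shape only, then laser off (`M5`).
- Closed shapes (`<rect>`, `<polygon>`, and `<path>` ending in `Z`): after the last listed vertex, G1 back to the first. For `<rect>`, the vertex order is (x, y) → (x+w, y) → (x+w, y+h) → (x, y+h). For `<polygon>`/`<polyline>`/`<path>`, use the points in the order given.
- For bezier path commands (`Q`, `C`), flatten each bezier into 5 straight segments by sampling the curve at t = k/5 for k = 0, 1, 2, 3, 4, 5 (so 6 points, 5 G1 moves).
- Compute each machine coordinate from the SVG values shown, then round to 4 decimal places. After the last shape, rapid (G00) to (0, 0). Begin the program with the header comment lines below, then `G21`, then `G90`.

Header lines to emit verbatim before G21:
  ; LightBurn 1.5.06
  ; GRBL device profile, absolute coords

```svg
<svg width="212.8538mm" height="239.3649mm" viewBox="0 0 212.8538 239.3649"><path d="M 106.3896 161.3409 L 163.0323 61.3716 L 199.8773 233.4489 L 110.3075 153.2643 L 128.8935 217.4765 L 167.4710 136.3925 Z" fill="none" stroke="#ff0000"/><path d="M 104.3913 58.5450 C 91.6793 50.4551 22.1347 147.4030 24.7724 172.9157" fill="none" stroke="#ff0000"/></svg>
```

1 u = 1 mm; y_m = 239.3649 − y.

[1] `<path>` closed polygon, #ff0000→score S437 F1446: (106.3896,78.0240) → (163.0323,177.9933) → (199.8773,5.9160) → (110.3075,86.1006) → (128.8935,21.8884) → (167.4710,102.9724) → (106.3896,78.0240) (closed)

[2] `<path>` cubic bezier, #ff0000→score S437 F1446: (104.3913,180.8199) → (90.9763,174.4811) → (70.1142,151.4039) → (47.9977,120.0591) → (30.8195,88.9173) → (24.7724,66.4492)

; LightBurn 1.5.06
; GRBL device profile, absolute coords
G21
G90
G00 X106.3896 Y78.0240
M3 S437
G1 X163.0323 Y177.9933 F1446
G1 X199.8773 Y5.9160
G1 X110.3075 Y86.1006
G1 X128.8935 Y21.8884
G1 X167.4710 Y102.9724
G1 X106.3896 Y78.0240
M5
G00 X104.3913 Y180.8199
M3 S437
G1 X90.9763 Y174.4811 F1446
G1 X70.1142 Y151.4039
G1 X47.9977 Y120.0591
G1 X30.8195 Y88.9173
G1 X24.7724 Y66.4492
M5
G00 X0.0000 Y0.0000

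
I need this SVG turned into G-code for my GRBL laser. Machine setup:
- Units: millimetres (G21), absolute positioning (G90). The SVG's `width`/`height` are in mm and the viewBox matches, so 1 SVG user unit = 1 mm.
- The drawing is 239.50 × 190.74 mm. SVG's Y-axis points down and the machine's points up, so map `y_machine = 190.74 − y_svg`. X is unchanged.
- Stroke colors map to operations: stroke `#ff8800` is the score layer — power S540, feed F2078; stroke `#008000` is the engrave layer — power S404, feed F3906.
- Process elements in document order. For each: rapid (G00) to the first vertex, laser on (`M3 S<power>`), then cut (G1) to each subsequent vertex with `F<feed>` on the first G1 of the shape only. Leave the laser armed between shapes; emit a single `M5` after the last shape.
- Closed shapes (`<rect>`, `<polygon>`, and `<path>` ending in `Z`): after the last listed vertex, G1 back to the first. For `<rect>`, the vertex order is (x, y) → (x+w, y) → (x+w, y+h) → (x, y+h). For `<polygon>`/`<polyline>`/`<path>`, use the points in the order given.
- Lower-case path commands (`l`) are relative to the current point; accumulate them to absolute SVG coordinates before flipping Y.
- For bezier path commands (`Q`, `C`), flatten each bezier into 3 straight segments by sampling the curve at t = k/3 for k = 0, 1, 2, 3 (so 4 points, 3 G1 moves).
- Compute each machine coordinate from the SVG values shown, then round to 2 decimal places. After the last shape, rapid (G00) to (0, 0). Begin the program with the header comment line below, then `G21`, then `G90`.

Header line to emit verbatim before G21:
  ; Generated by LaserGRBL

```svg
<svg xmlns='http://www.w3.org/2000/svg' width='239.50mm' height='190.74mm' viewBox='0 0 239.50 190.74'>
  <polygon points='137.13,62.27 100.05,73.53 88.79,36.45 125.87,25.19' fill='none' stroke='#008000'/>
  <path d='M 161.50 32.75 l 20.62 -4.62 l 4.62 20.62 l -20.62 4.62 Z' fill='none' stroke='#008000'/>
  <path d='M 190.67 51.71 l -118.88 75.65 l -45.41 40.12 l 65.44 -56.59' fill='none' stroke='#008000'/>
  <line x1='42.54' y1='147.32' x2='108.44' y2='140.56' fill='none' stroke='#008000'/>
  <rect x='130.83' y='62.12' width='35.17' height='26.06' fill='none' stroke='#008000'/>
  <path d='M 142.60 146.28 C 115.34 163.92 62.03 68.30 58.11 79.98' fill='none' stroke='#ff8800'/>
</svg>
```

; Generated by LaserGRBL
G21
G90
G00 X137.13 Y128.47
M3 S404
G1 X100.05 Y117.21 F3906
G1 X88.79 Y154.29
G1 X125.87 Y165.55
G1 X137.13 Y128.47
G00 X161.50 Y157.99
M3 S404
G1 X182.12 Y162.61 F3906
G1 X186.74 Y141.99
G1 X166.12 Y137.37
G1 X161.50 Y157.99
G00 X190.67 Y139.03
M3 S404
G1 X71.79 Y63.38 F3906
G1 X26.38 Y23.26
G1 X91.82 Y79.85
G00 X42.54 Y43.42
M3 S404
G1 X108.44 Y50.18 F3906
G00 X130.83 Y128.62
M3 S404
G1 X166.00 Y128.62 F3906
G1 X166.00 Y102.56
G1 X130.83 Y102.56
G1 X130.83 Y128.62
G00 X142.60 Y44.46
M3 S540
G1 X109.45 Y56.40 F2078
G1 X75.70 Y94.84
G1 X58.11 Y110.76
M5
G00 X0.00 Y0.00

viewBox `0 0 239.50 190.74` with mm width/height → 1 unit = 1 mm. Flip: y_m = 190.74 − y_svg.

**Shape 1** — `<polygon>` regular polygon, stroke `#008000` → engrave (S404, F3906). Machine vertices: (137.13,128.47) → (100.05,117.21) → (88.79,154.29) → (125.87,165.55) → (137.13,128.47). Closed: final G1 returns to the first vertex.

**Shape 2** — `<path>` regular polygon, stroke `#008000` → engrave (S404, F3906). Machine vertices: (161.50,157.99) → (182.12,162.61) → (186.74,141.99) → (166.12,137.37) → (161.50,157.99). Closed: final G1 returns to the first vertex.

**Shape 3** — `<path>` open polyline, stroke `#008000` → engrave (S404, F3906). Machine vertices: (190.67,139.03) → (71.79,63.38) → (26.38,23.26) → (91.82,79.85). Open path.

**Shape 4** — `<line>` line segment, stroke `#008000` → engrave (S404, F3906). Machine vertices: (42.54,43.42) → (108.44,50.18). Open path.

**Shape 5** — `<rect>` rectangle, stroke `#008000` → engrave (S404, F3906). Machine vertices: (130.83,128.62) → (166.00,128.62) → (166.00,102.56) → (130.83,102.56) → (130.83,128.62). Closed: final G1 returns to the first vertex.

**Shape 6** — `<path>` cubic bezier, stroke `#ff8800` → score (S540, F2078). Control points (SVG): P0=(142.60,146.28), P1=(115.34,163.92), P2=(62.03,68.30), P3=(58.11,79.98); sampled at t=k/3. Machine vertices: (142.60,44.46) → (109.45,56.40) → (75.70,94.84) → (58.11,110.76). Open path.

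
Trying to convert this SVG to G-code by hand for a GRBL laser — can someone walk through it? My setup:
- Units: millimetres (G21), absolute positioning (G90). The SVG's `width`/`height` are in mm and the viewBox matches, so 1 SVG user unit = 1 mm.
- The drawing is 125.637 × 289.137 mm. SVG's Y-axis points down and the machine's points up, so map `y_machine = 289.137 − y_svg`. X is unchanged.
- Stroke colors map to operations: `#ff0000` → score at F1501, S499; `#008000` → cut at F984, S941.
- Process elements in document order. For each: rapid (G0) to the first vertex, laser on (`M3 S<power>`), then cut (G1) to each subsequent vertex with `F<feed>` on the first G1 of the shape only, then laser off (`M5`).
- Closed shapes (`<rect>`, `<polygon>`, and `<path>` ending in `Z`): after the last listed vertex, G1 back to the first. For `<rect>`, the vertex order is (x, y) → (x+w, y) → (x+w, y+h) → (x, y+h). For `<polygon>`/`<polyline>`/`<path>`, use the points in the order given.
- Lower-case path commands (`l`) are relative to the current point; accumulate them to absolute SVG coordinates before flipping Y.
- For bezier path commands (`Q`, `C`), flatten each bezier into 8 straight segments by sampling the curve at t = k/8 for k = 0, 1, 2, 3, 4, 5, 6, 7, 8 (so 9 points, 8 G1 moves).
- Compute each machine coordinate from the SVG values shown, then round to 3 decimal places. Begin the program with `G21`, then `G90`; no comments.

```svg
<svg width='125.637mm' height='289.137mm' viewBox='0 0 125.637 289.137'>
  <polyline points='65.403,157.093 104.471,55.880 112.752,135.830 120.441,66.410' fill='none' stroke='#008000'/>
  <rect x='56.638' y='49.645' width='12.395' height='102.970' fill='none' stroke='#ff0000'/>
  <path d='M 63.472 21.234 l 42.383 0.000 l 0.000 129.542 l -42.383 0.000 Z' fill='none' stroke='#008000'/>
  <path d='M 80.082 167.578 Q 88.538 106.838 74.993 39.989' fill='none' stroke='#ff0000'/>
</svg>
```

1 u = 1 mm; y_m = 289.137 − y.

[1] `<polyline>` open polyline, #008000→cut S941 F984: (65.403,132.044) → (104.471,233.257) → (112.752,153.307) → (120.441,222.727)

[2] `<rect>` rectangle, #ff0000→score S499 F1501: (56.638,239.492) → (69.033,239.492) → (69.033,136.522) → (56.638,136.522) → (56.638,239.492) (closed)

[3] `<path>` rectangle, #008000→cut S941 F984: (63.472,267.903) → (105.855,267.903) → (105.855,138.361) → (63.472,138.361) → (63.472,267.903) (closed)

[4] `<path>` quadratic bezier, #ff0000→score S499 F1501: (80.082,121.559) → (81.852,136.839) → (82.935,152.311) → (83.330,167.973) → (83.038,183.826) → (82.058,199.870) → (80.390,216.105) → (78.035,232.531) → (74.993,249.148)

G21
G90
G0 X65.403 Y132.044
M3 S941
G1 X104.471 Y233.257 F984
G1 X112.752 Y153.307
G1 X120.441 Y222.727
M5
G0 X56.638 Y239.492
M3 S499
G1 X69.033 Y239.492 F1501
G1 X69.033 Y136.522
G1 X56.638 Y136.522
G1 X56.638 Y239.492
M5
G0 X63.472 Y267.903
M3 S941
G1 X105.855 Y267.903 F984
G1 X105.855 Y138.361
G1 X63.472 Y138.361
G1 X63.472 Y267.903
M5
G0 X80.082 Y121.559
M3 S499
G1 X81.852 Y136.839 F1501
G1 X82.935 Y152.311
G1 X83.330 Y167.973
G1 X83.038 Y183.826
G1 X82.058 Y199.870
G1 X80.390 Y216.105
G1 X78.035 Y232.531
G1 X74.993 Y249.148
M5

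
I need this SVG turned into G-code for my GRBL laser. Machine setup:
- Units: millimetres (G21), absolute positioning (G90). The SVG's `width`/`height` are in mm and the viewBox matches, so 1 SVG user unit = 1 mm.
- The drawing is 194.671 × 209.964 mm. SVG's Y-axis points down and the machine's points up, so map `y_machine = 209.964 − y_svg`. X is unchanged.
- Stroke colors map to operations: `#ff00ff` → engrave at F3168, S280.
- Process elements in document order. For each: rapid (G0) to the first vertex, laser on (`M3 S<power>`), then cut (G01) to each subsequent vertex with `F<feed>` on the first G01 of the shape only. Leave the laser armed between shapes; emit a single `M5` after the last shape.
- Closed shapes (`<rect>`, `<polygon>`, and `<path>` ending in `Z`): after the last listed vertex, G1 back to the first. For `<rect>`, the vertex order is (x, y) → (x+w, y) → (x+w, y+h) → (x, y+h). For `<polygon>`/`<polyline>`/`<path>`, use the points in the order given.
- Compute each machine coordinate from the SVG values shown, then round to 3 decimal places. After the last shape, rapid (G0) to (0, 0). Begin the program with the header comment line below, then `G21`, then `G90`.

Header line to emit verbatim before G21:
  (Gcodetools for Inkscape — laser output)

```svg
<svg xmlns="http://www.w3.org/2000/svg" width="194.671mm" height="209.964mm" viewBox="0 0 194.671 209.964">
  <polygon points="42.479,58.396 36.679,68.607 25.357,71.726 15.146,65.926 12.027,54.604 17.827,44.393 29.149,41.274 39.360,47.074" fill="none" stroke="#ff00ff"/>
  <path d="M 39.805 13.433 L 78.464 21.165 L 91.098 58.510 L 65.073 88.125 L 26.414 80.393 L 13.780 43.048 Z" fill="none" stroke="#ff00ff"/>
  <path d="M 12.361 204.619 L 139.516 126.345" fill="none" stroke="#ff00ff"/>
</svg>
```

Since the viewBox matches the mm dimensions, user units are millimetres directly. The only transform is the Y-flip y_m = 209.964 − y_svg.

Shape 1 is a regular polygon drawn with `<polygon>`. Its stroke #ff00ff means engrave at S280, F3168. After flipping Y the toolpath is (42.479,151.568) → (36.679,141.357) → (25.357,138.238) → (15.146,144.038) → (12.027,155.360) → (17.827,165.571) → (29.149,168.690) → (39.360,162.890) → (42.479,151.568), returning to the start.

Shape 2 is a regular polygon drawn with `<path>`. Its stroke #ff00ff means engrave at S280, F3168. After flipping Y the toolpath is (39.805,196.531) → (78.464,188.799) → (91.098,151.454) → (65.073,121.839) → (26.414,129.571) → (13.780,166.916) → (39.805,196.531), returning to the start.

Shape 3 is a line segment drawn with `<path>`. Its stroke #ff00ff means engrave at S280, F3168. After flipping Y the toolpath is (12.361,5.345) → (139.516,83.619).

(Gcodetools for Inkscape — laser output)
G21
G90
G0 X42.479 Y151.568
M3 S280
G01 X36.679 Y141.357 F3168
G01 X25.357 Y138.238
G01 X15.146 Y144.038
G01 X12.027 Y155.360
G01 X17.827 Y165.571
G01 X29.149 Y168.690
G01 X39.360 Y162.890
G01 X42.479 Y151.568
G0 X39.805 Y196.531
M3 S280
G01 X78.464 Y188.799 F3168
G01 X91.098 Y151.454
G01 X65.073 Y121.839
G01 X26.414 Y129.571
G01 X13.780 Y166.916
G01 X39.805 Y196.531
G0 X12.361 Y5.345
M3 S280
G01 X139.516 Y83.619 F3168
M5
G0 X0.000 Y0.000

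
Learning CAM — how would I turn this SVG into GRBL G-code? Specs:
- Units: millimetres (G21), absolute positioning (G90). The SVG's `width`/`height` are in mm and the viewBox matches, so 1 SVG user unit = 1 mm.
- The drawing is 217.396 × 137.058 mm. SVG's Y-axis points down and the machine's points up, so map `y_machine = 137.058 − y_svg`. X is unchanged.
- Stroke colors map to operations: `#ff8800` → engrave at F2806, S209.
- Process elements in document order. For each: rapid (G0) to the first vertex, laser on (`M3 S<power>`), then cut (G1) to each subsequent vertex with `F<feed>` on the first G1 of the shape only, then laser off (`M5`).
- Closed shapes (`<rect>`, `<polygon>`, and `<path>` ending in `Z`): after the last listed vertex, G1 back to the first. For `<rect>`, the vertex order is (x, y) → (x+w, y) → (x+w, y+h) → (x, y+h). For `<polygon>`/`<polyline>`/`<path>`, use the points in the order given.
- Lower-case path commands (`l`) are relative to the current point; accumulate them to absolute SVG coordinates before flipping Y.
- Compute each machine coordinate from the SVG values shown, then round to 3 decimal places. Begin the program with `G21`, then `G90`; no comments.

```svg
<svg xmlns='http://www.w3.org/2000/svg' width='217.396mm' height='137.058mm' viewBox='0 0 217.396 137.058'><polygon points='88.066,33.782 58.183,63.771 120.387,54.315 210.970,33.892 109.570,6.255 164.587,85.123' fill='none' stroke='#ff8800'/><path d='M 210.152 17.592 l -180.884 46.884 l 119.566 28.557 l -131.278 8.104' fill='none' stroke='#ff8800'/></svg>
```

G21
G90
G0 X88.066 Y103.276
M3 S209
G1 X58.183 Y73.287 F2806
G1 X120.387 Y82.743
G1 X210.970 Y103.166
G1 X109.570 Y130.803
G1 X164.587 Y51.935
G1 X88.066 Y103.276
M5
G0 X210.152 Y119.466
M3 S209
G1 X29.268 Y72.582 F2806
G1 X148.834 Y44.025
G1 X17.556 Y35.921
M5

Since the viewBox matches the mm dimensions, user units are millimetres directly. The only transform is the Y-flip y_m = 137.058 − y_svg.

Shape 1 is a closed polygon drawn with `<polygon>`. Its stroke #ff8800 means engrave at S209, F2806. After flipping Y the toolpath is (88.066,103.276) → (58.183,73.287) → (120.387,82.743) → (210.970,103.166) → (109.570,130.803) → (164.587,51.935) → (88.066,103.276), returning to the start.

Shape 2 is a open polyline drawn with `<path>`. Its stroke #ff8800 means engrave at S209, F2806. After flipping Y the toolpath is (210.152,119.466) → (29.268,72.582) → (148.834,44.025) → (17.556,35.921).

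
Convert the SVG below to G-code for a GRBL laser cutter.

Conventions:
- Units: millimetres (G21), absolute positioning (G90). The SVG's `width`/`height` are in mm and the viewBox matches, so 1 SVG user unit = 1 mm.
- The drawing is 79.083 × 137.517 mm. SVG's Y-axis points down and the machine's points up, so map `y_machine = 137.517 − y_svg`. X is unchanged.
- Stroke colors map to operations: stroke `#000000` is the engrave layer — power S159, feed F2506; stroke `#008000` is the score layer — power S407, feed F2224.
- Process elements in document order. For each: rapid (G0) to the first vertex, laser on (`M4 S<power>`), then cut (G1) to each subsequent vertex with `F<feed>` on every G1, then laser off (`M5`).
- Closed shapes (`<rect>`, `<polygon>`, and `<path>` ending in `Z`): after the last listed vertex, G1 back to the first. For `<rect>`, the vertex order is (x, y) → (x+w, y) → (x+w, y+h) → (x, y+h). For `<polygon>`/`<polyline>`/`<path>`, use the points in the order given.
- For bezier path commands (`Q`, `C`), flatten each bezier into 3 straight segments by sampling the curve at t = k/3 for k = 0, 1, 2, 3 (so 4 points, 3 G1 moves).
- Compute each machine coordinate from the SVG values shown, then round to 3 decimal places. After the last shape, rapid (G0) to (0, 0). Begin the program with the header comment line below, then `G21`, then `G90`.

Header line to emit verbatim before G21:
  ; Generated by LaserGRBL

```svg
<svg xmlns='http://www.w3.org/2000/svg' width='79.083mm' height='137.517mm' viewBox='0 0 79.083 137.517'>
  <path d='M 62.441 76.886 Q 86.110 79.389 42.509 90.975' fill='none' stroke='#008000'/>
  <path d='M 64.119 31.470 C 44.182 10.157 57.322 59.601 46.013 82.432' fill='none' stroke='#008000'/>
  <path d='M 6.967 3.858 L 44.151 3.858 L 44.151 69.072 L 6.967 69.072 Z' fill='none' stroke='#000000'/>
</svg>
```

; Generated by LaserGRBL
G21
G90
G0 X62.441 Y60.631
M4 S407
G1 X70.746 Y57.953 F2224
G1 X64.102 Y53.257 F2224
G1 X42.509 Y46.542 F2224
M5
G0 X64.119 Y106.047
M4 S407
G1 X53.077 Y107.381 F2224
G1 X51.303 Y83.181 F2224
G1 X46.013 Y55.085 F2224
M5
G0 X6.967 Y133.659
M4 S159
G1 X44.151 Y133.659 F2506
G1 X44.151 Y68.445 F2506
G1 X6.967 Y68.445 F2506
G1 X6.967 Y133.659 F2506
M5
G0 X0.000 Y0.000

viewBox `0 0 79.083 137.517` with mm width/height → 1 unit = 1 mm. Flip: y_m = 137.517 − y_svg.

**Shape 1** — `<path>` quadratic bezier, stroke `#008000` → score (S407, F2224). Control points (SVG): P0=(62.441,76.886), P1=(86.110,79.389), P2=(42.509,90.975); sampled at t=k/3. Machine vertices: (62.441,60.631) → (70.746,57.953) → (64.102,53.257) → (42.509,46.542). Open path.

**Shape 2** — `<path>` cubic bezier, stroke `#008000` → score (S407, F2224). Control points (SVG): P0=(64.119,31.470), P1=(44.182,10.157), P2=(57.322,59.601), P3=(46.013,82.432); sampled at t=k/3. Machine vertices: (64.119,106.047) → (53.077,107.381) → (51.303,83.181) → (46.013,55.085). Open path.

**Shape 3** — `<path>` rectangle, stroke `#000000` → engrave (S159, F2506). Machine vertices: (6.967,133.659) → (44.151,133.659) → (44.151,68.445) → (6.967,68.445) → (6.967,133.659). Closed: final G1 returns to the first vertex.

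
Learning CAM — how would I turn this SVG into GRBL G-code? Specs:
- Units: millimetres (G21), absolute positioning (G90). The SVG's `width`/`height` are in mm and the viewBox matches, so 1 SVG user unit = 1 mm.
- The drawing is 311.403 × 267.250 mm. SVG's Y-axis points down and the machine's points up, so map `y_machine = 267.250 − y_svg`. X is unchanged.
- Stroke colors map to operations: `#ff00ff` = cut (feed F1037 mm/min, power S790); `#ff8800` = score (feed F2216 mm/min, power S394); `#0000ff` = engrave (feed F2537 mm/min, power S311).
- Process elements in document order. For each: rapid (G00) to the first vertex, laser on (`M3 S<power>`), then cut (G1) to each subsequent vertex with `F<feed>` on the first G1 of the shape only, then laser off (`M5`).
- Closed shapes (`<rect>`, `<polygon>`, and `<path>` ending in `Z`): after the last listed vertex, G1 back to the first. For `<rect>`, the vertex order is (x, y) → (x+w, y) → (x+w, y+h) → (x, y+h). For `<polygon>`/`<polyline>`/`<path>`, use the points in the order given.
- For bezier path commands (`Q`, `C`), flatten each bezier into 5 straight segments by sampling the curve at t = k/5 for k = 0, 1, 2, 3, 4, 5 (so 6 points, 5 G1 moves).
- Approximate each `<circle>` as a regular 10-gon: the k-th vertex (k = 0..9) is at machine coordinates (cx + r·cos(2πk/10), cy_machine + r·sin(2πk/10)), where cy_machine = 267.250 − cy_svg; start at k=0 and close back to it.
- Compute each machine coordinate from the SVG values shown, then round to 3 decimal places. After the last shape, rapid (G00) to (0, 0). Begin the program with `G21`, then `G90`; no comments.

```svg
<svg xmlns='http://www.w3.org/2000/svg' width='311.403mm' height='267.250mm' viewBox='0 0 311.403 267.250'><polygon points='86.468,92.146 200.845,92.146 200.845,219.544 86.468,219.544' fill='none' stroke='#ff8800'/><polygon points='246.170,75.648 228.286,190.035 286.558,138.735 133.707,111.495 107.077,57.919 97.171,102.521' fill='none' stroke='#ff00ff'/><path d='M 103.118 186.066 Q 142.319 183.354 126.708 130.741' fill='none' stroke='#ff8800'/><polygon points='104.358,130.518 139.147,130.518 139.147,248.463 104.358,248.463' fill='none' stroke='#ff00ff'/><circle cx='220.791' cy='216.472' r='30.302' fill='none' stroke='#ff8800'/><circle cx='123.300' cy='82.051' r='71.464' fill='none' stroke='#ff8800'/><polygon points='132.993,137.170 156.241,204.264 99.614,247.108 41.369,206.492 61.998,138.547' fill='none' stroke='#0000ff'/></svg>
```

Since the viewBox matches the mm dimensions, user units are millimetres directly. The only transform is the Y-flip y_m = 267.250 − y_svg.

Shape 1 is a rectangle drawn with `<polygon>`. Its stroke #ff8800 means score at S394, F2216. After flipping Y the toolpath is (86.468,175.104) → (200.845,175.104) → (200.845,47.706) → (86.468,47.706) → (86.468,175.104), returning to the start.

Shape 2 is a closed polygon drawn with `<polygon>`. Its stroke #ff00ff means cut at S790, F1037. After flipping Y the toolpath is (246.170,191.602) → (228.286,77.215) → (286.558,128.515) → (133.707,155.755) → (107.077,209.331) → (97.171,164.729) → (246.170,191.602), returning to the start.

Shape 3 is a quadratic bezier drawn with `<path>`. Its stroke #ff8800 means score at S394, F2216. After flipping Y the toolpath is (103.118,81.184) → (116.606,84.265) → (125.709,91.338) → (130.427,102.403) → (130.760,117.460) → (126.708,136.509).

Shape 4 is a rectangle drawn with `<polygon>`. Its stroke #ff00ff means cut at S790, F1037. After flipping Y the toolpath is (104.358,136.732) → (139.147,136.732) → (139.147,18.787) → (104.358,18.787) → (104.358,136.732), returning to the start.

Shape 5 is a circle drawn with `<circle>`. Its stroke #ff8800 means score at S394, F2216. After flipping Y the toolpath is (251.093,50.778) → (245.306,68.589) → (230.155,79.597) → (211.427,79.597) → (196.276,68.589) → (190.489,50.778) → (196.276,32.967) → (211.427,21.959) → (230.155,21.959) → (245.306,32.967) → (251.093,50.778), returning to the start.

Shape 6 is a circle drawn with `<circle>`. Its stroke #ff8800 means score at S394, F2216. After flipping Y the toolpath is (194.764,185.199) → (181.116,227.204) → (145.384,253.165) → (101.216,253.165) → (65.484,227.204) → (51.836,185.199) → (65.484,143.194) → (101.216,117.233) → (145.384,117.233) → (181.116,143.194) → (194.764,185.199), returning to the start.

Shape 7 is a regular polygon drawn with `<polygon>`. Its stroke #0000ff means engrave at S311, F2537. After flipping Y the toolpath is (132.993,130.080) → (156.241,62.986) → (99.614,20.142) → (41.369,60.758) → (61.998,128.703) → (132.993,130.080), returning to the start.

G21
G90
G00 X86.468 Y175.104
M3 S394
G1 X200.845 Y175.104 F2216
G1 X200.845 Y47.706
G1 X86.468 Y47.706
G1 X86.468 Y175.104
M5
G00 X246.170 Y191.602
M3 S790
G1 X228.286 Y77.215 F1037
G1 X286.558 Y128.515
G1 X133.707 Y155.755
G1 X107.077 Y209.331
G1 X97.171 Y164.729
G1 X246.170 Y191.602
M5
G00 X103.118 Y81.184
M3 S394
G1 X116.606 Y84.265 F2216
G1 X125.709 Y91.338
G1 X130.427 Y102.403
G1 X130.760 Y117.460
G1 X126.708 Y136.509
M5
G00 X104.358 Y136.732
M3 S790
G1 X139.147 Y136.732 F1037
G1 X139.147 Y18.787
G1 X104.358 Y18.787
G1 X104.358 Y136.732
M5
G00 X251.093 Y50.778
M3 S394
G1 X245.306 Y68.589 F2216
G1 X230.155 Y79.597
G1 X211.427 Y79.597
G1 X196.276 Y68.589
G1 X190.489 Y50.778
G1 X196.276 Y32.967
G1 X211.427 Y21.959
G1 X230.155 Y21.959
G1 X245.306 Y32.967
G1 X251.093 Y50.778
M5
G00 X194.764 Y185.199
M3 S394
G1 X181.116 Y227.204 F2216
G1 X145.384 Y253.165
G1 X101.216 Y253.165
G1 X65.484 Y227.204
G1 X51.836 Y185.199
G1 X65.484 Y143.194
G1 X101.216 Y117.233
G1 X145.384 Y117.233
G1 X181.116 Y143.194
G1 X194.764 Y185.199
M5
G00 X132.993 Y130.080
M3 S311
G1 X156.241 Y62.986 F2537
G1 X99.614 Y20.142
G1 X41.369 Y60.758
G1 X61.998 Y128.703
G1 X132.993 Y130.080
M5
G00 X0.000 Y0.000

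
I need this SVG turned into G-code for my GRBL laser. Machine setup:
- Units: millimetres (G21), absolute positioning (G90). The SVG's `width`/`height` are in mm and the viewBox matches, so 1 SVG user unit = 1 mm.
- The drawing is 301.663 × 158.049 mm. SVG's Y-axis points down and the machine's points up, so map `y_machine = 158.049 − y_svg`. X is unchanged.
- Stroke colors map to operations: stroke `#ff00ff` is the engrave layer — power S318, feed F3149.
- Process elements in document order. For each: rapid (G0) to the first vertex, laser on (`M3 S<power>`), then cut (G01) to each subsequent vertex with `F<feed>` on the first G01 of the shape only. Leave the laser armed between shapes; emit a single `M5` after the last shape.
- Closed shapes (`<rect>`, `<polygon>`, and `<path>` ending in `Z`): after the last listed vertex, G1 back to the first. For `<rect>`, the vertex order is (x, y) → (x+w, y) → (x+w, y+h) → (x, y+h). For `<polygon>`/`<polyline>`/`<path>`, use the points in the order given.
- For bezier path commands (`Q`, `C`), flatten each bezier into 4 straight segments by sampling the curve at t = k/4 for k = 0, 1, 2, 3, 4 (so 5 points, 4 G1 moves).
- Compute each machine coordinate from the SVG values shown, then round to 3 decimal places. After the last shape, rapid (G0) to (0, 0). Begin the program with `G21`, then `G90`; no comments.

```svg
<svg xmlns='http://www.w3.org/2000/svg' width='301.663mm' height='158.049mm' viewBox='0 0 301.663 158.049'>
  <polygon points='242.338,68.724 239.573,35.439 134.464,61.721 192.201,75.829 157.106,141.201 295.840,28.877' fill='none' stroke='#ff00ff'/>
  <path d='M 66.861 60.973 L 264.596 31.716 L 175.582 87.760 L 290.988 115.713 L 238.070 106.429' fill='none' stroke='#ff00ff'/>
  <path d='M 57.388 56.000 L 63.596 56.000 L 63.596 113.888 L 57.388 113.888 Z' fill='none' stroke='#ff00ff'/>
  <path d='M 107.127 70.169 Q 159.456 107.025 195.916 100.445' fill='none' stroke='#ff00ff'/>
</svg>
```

Since the viewBox matches the mm dimensions, user units are millimetres directly. The only transform is the Y-flip y_m = 158.049 − y_svg.

Shape 1 is a closed polygon drawn with `<polygon>`. Its stroke #ff00ff means engrave at S318, F3149. After flipping Y the toolpath is (242.338,89.325) → (239.573,122.610) → (134.464,96.328) → (192.201,82.220) → (157.106,16.848) → (295.840,129.172) → (242.338,89.325), returning to the start.

Shape 2 is a open polyline drawn with `<path>`. Its stroke #ff00ff means engrave at S318, F3149. After flipping Y the toolpath is (66.861,97.076) → (264.596,126.333) → (175.582,70.289) → (290.988,42.336) → (238.070,51.620).

Shape 3 is a rectangle drawn with `<path>`. Its stroke #ff00ff means engrave at S318, F3149. After flipping Y the toolpath is (57.388,102.049) → (63.596,102.049) → (63.596,44.161) → (57.388,44.161) → (57.388,102.049), returning to the start.

Shape 4 is a quadratic bezier drawn with `<path>`. Its stroke #ff00ff means engrave at S318, F3149. After flipping Y the toolpath is (107.127,87.880) → (132.300,72.167) → (155.489,61.883) → (176.694,57.029) → (195.916,57.604).

G21
G90
G0 X242.338 Y89.325
M3 S318
G01 X239.573 Y122.610 F3149
G01 X134.464 Y96.328
G01 X192.201 Y82.220
G01 X157.106 Y16.848
G01 X295.840 Y129.172
G01 X242.338 Y89.325
G0 X66.861 Y97.076
M3 S318
G01 X264.596 Y126.333 F3149
G01 X175.582 Y70.289
G01 X290.988 Y42.336
G01 X238.070 Y51.620
G0 X57.388 Y102.049
M3 S318
G01 X63.596 Y102.049 F3149
G01 X63.596 Y44.161
G01 X57.388 Y44.161
G01 X57.388 Y102.049
G0 X107.127 Y87.880
M3 S318
G01 X132.300 Y72.167 F3149
G01 X155.489 Y61.883
G01 X176.694 Y57.029
G01 X195.916 Y57.604
M5
G0 X0.000 Y0.000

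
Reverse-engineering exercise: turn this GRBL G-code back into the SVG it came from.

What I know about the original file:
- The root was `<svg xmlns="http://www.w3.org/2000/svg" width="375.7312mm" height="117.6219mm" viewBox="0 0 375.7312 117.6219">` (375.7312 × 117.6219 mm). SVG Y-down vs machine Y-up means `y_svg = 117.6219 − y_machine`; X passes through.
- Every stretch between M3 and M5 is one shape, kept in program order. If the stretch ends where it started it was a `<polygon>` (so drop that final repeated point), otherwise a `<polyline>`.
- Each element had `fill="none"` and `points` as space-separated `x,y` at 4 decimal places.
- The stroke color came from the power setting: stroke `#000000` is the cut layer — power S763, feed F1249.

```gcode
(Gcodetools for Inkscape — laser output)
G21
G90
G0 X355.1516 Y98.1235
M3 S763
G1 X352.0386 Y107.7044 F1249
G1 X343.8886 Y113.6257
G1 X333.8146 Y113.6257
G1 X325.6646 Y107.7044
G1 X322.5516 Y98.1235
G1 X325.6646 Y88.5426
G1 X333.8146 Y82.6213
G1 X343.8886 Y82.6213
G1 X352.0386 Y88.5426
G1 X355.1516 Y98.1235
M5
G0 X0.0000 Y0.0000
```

Machine Y-up, SVG Y-down with viewBox height 117.6219, so y_svg = 117.6219 − y_machine; X carries over. Every run uses S763, so all elements get stroke `#000000` (cut).

Run 1: The run returns to its start, so emit a `<polygon>` with points (Y-flipped): 355.1516,19.4984 352.0386,9.9175 343.8886,3.9962 333.8146,3.9962 325.6646,9.9175 322.5516,19.4984 325.6646,29.0793 333.8146,35.0006 343.8886,35.0006 352.0386,29.0793.

<svg xmlns="http://www.w3.org/2000/svg" width="375.7312mm" height="117.6219mm" viewBox="0 0 375.7312 117.6219">
  <polygon points="355.1516,19.4984 352.0386,9.9175 343.8886,3.9962 333.8146,3.9962 325.6646,9.9175 322.5516,19.4984 325.6646,29.0793 333.8146,35.0006 343.8886,35.0006 352.0386,29.0793" fill="none" stroke="#000000"/>
</svg>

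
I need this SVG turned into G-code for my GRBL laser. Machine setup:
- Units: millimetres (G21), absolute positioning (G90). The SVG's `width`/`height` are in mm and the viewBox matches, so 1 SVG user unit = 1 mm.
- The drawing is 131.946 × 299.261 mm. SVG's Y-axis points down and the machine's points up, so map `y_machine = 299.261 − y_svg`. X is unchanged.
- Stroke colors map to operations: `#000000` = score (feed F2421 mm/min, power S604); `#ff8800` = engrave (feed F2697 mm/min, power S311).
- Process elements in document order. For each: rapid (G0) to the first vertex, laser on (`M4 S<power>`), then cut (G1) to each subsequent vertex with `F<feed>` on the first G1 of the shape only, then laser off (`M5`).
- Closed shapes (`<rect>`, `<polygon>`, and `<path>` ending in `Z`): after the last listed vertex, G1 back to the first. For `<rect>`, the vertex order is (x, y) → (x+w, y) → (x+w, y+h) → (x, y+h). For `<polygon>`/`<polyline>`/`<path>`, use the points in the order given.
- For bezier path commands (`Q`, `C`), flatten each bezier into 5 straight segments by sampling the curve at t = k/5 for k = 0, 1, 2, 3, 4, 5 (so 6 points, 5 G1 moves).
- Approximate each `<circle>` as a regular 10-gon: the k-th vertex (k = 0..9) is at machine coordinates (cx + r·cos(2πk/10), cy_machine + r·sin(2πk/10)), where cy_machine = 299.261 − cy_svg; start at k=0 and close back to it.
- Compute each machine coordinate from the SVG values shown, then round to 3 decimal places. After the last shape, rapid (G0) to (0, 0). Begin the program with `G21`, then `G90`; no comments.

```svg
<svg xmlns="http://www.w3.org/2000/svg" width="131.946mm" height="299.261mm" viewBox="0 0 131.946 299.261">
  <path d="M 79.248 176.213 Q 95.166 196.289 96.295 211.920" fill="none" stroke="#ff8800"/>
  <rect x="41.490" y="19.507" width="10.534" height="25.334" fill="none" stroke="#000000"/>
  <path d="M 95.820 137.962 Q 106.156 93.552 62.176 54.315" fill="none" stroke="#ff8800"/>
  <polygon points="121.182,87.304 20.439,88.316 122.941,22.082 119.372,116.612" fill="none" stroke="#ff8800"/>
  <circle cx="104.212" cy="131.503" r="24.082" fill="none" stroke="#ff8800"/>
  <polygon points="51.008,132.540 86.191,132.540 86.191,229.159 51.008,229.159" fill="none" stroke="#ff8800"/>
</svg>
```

G21
G90
G0 X79.248 Y123.048
M4 S311
G1 X85.024 Y115.195 F2697
G1 X89.616 Y107.698
G1 X93.026 Y100.557
G1 X95.252 Y93.771
G1 X96.295 Y87.341
M5
G0 X41.490 Y279.754
M4 S604
G1 X52.024 Y279.754 F2421
G1 X52.024 Y254.420
G1 X41.490 Y254.420
G1 X41.490 Y279.754
M5
G0 X95.820 Y161.299
M4 S311
G1 X97.782 Y178.856 F2697
G1 X95.398 Y195.999
G1 X88.669 Y212.729
G1 X77.595 Y229.044
G1 X62.176 Y244.946
M5
G0 X121.182 Y211.957
M4 S311
G1 X20.439 Y210.945 F2697
G1 X122.941 Y277.179
G1 X119.372 Y182.649
G1 X121.182 Y211.957
M5
G0 X128.294 Y167.758
M4 S311
G1 X123.695 Y181.913 F2697
G1 X111.654 Y190.661
G1 X96.770 Y190.661
G1 X84.729 Y181.913
G1 X80.130 Y167.758
G1 X84.729 Y153.603
G1 X96.770 Y144.855
G1 X111.654 Y144.855
G1 X123.695 Y153.603
G1 X128.294 Y167.758
M5
G0 X51.008 Y166.721
M4 S311
G1 X86.191 Y166.721 F2697
G1 X86.191 Y70.102
G1 X51.008 Y70.102
G1 X51.008 Y166.721
M5
G0 X0.000 Y0.000

Since the viewBox matches the mm dimensions, user units are millimetres directly. The only transform is the Y-flip y_m = 299.261 − y_svg.

Shape 1 is a quadratic bezier drawn with `<path>`. Its stroke #ff8800 means engrave at S311, F2697. After flipping Y the toolpath is (79.248,123.048) → (85.024,115.195) → (89.616,107.698) → (93.026,100.557) → (95.252,93.771) → (96.295,87.341).

Shape 2 is a rectangle drawn with `<rect>`. Its stroke #000000 means score at S604, F2421. After flipping Y the toolpath is (41.490,279.754) → (52.024,279.754) → (52.024,254.420) → (41.490,254.420) → (41.490,279.754), returning to the start.

Shape 3 is a quadratic bezier drawn with `<path>`. Its stroke #ff8800 means engrave at S311, F2697. After flipping Y the toolpath is (95.820,161.299) → (97.782,178.856) → (95.398,195.999) → (88.669,212.729) → (77.595,229.044) → (62.176,244.946).

Shape 4 is a closed polygon drawn with `<polygon>`. Its stroke #ff8800 means engrave at S311, F2697. After flipping Y the toolpath is (121.182,211.957) → (20.439,210.945) → (122.941,277.179) → (119.372,182.649) → (121.182,211.957), returning to the start.

Shape 5 is a circle drawn with `<circle>`. Its stroke #ff8800 means engrave at S311, F2697. After flipping Y the toolpath is (128.294,167.758) → (123.695,181.913) → (111.654,190.661) → (96.770,190.661) → (84.729,181.913) → (80.130,167.758) → (84.729,153.603) → (96.770,144.855) → (111.654,144.855) → (123.695,153.603) → (128.294,167.758), returning to the start.

Shape 6 is a rectangle drawn with `<polygon>`. Its stroke #ff8800 means engrave at S311, F2697. After flipping Y the toolpath is (51.008,166.721) → (86.191,166.721) → (86.191,70.102) → (51.008,70.102) → (51.008,166.721), returning to the start.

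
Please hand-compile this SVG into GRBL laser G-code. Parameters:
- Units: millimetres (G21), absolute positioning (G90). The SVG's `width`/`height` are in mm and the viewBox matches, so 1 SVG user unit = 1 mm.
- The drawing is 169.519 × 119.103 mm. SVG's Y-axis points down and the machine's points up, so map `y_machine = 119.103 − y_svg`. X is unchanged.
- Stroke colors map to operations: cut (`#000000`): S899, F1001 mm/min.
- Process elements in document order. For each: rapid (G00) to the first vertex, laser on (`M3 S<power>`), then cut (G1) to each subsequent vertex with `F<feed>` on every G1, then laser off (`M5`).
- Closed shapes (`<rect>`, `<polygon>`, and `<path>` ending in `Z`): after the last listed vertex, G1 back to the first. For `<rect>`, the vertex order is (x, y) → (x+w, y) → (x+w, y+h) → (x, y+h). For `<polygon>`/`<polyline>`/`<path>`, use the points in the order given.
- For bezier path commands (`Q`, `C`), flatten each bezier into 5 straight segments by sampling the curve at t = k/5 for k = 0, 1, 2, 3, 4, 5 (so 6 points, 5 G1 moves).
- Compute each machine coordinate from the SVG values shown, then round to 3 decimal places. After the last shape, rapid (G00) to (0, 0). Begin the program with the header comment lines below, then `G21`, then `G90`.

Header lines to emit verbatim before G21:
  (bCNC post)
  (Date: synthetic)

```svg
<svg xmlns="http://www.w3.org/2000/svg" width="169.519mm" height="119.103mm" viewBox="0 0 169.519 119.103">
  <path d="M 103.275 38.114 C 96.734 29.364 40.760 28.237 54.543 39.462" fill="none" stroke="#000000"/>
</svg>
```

(bCNC post)
(Date: synthetic)
G21
G90
G00 X103.275 Y80.989
M3 S899
G1 X94.372 Y85.286 F1001
G1 X79.326 Y87.527 F1001
G1 X63.859 Y87.485 F1001
G1 X53.691 Y84.932 F1001
G1 X54.543 Y79.641 F1001
M5
G00 X0.000 Y0.000

Since the viewBox matches the mm dimensions, user units are millimetres directly. The only transform is the Y-flip y_m = 119.103 − y_svg.

Shape 1 is a cubic bezier drawn with `<path>`. Its stroke #000000 means cut at S899, F1001. After flipping Y the toolpath is (103.275,80.989) → (94.372,85.286) → (79.326,87.527) → (63.859,87.485) → (53.691,84.932) → (54.543,79.641).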